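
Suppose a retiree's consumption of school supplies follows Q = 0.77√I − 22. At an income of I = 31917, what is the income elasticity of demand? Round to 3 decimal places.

At I = 31917: Q = 115.563.
dQ/dI = 0.77/(2√I) = 0.00215501 at this income.
η = (dQ/dI)·(I/Q) = 0.00215501 × (31917/115.563) = 0.595.

0.595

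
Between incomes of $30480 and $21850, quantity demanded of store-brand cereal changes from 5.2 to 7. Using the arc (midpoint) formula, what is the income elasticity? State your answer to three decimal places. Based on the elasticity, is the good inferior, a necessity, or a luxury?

ΔQ = 7 − 5.2 = 1.8; midpoint Q̄ = (5.2 + 7)/2 = 6.1.
ΔI = 21850 − 30480 = -8630; midpoint Ī = (30480 + 21850)/2 = 26165.
η = (ΔQ/Q̄) ÷ (ΔI/Ī) = (1.8/6.1) ÷ (-8630/26165) = -0.895.
η < 0 ⇒ inferior good.

-0.895 (inferior good)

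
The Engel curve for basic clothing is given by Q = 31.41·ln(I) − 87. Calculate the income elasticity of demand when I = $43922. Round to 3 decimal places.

At I = 43922: Q = 248.778.
dQ/dI = 31.41/I = 0.000715131 at this income.
η = (dQ/dI)·(I/Q) = 0.000715131 × (43922/248.778) = 0.126.

0.126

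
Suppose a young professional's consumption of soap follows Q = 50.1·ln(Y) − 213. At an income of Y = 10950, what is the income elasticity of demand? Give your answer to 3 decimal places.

At Y = 10950: Q = 252.985.
dQ/dY = 50.1/Y = 0.00457534 at this income.
η = (dQ/dY)·(Y/Q) = 0.00457534 × (10950/252.985) = 0.198.

0.198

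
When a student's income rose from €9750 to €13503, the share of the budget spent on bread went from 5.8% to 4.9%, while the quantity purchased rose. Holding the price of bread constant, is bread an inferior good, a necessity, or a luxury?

Quantity rises but the budget share falls as income rises, so 0 < η < 1.

necessity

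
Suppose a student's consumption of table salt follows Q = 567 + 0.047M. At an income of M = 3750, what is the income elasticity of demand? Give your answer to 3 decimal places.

0.237

At M = 3750: Q = 743.250.
dQ/dM = 0.047.
η = (dQ/dM)·(M/Q) = 0.047 × (3750/743.250) = 0.237.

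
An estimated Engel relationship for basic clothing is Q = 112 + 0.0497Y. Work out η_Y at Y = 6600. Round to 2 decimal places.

0.75

At Y = 6600: Q = 440.020.
dQ/dY = 0.0497.
η = (dQ/dY)·(Y/Q) = 0.0497 × (6600/440.020) = 0.75.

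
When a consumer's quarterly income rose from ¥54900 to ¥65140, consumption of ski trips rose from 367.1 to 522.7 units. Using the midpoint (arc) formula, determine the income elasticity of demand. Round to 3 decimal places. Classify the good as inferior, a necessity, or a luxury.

ΔQ = 522.7 − 367.1 = 155.6; midpoint Q̄ = (367.1 + 522.7)/2 = 444.9.
ΔI = 65140 − 54900 = 10240; midpoint Ī = (54900 + 65140)/2 = 60020.
η = (ΔQ/Q̄) ÷ (ΔI/Ī) = (155.6/444.9) ÷ (10240/60020) = 2.050.
η > 1 ⇒ luxury.

2.050 (luxury)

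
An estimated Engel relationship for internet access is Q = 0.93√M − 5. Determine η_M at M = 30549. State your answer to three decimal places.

At M = 30549: Q = 157.548.
dQ/dM = 0.93/(2√M) = 0.00266045 at this income.
η = (dQ/dM)·(M/Q) = 0.00266045 × (30549/157.548) = 0.516.

0.516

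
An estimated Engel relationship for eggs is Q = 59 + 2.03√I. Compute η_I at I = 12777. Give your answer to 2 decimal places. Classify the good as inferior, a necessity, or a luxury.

0.40 (necessity)

At I = 12777: Q = 288.462.
dQ/dI = 2.03/(2√I) = 0.00897949 at this income.
η = (dQ/dI)·(I/Q) = 0.00897949 × (12777/288.462) = 0.40.
Since 0 < η < 1, the good is a necessity.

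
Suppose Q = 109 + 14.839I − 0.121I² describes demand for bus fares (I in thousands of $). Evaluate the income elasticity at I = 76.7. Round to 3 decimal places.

-0.533

At I = 76.7: Q = 535.3216.
dQ/dI = 14.839 − 0.242I = -3.72240.
η = (dQ/dI)·(I/Q) = -3.72240 × (76.7/535.3216) = -0.533.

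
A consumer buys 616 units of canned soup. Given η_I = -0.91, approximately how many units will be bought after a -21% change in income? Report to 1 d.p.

%ΔQ ≈ η × %ΔI = -0.91 × (-21%) = 19.11%.
New Q ≈ 616 × (1 + 0.1911) = 733.7.

733.7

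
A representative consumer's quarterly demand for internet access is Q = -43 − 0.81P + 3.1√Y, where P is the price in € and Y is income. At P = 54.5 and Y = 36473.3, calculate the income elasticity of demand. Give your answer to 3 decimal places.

0.586

At P = 54.5, Y = 36473.3: Q = 504.893.
Holding P constant, ∂Q/∂Y = 3.1/(2√Y) = 0.00811604.
η_Y = (∂Q/∂Y)·(Y/Q) = 0.00811604 × (36473.3/504.893) = 0.586.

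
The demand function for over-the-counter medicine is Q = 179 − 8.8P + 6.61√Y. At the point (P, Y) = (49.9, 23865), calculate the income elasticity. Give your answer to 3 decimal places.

At P = 49.9, Y = 23865: Q = 761.013.
Holding P constant, ∂Q/∂Y = 6.61/(2√Y) = 0.0213939.
η_Y = (∂Q/∂Y)·(Y/Q) = 0.0213939 × (23865/761.013) = 0.671.

0.671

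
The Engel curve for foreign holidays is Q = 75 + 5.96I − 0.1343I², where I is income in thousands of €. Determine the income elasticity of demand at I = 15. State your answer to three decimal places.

At I = 15: Q = 134.1825.
dQ/dI = 5.96 − 0.2686I = 1.93100.
η = (dQ/dI)·(I/Q) = 1.93100 × (15/134.1825) = 0.216.

0.216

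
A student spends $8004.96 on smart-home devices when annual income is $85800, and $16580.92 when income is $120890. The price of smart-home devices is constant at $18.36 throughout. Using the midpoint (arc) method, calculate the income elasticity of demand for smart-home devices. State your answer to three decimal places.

With a constant price, Q₁ = 8004.96/18.36 = 436.000 and Q₂ = 16580.92/18.36 = 903.100 (equivalently, work directly with expenditure since P cancels).
Midpoint %ΔQ = (16580.92 − 8004.96)/12292.94 = 0.69763; midpoint %ΔI = (120890 − 85800)/103345 = 0.33954.
η = 0.69763 / 0.33954 = 2.055.

2.055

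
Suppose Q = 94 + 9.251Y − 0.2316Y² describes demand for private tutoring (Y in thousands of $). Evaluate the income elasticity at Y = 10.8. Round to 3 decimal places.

0.275

At Y = 10.8: Q = 166.8970.
dQ/dY = 9.251 − 0.4632Y = 4.24844.
η = (dQ/dY)·(Y/Q) = 4.24844 × (10.8/166.8970) = 0.275.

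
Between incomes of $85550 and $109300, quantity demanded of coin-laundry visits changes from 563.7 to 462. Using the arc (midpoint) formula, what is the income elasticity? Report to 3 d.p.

-0.813

ΔQ = 462 − 563.7 = -101.7; midpoint Q̄ = (563.7 + 462)/2 = 512.85.
ΔI = 109300 − 85550 = 23750; midpoint Ī = (85550 + 109300)/2 = 97425.
η = (ΔQ/Q̄) ÷ (ΔI/Ī) = (-101.7/512.85) ÷ (23750/97425) = -0.813.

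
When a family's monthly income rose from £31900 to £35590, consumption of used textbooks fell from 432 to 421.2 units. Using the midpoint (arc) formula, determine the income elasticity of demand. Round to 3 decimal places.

-0.232

ΔQ = 421.2 − 432 = -10.8; midpoint Q̄ = (432 + 421.2)/2 = 426.6.
ΔI = 35590 − 31900 = 3690; midpoint Ī = (31900 + 35590)/2 = 33745.
η = (ΔQ/Q̄) ÷ (ΔI/Ī) = (-10.8/426.6) ÷ (3690/33745) = -0.232.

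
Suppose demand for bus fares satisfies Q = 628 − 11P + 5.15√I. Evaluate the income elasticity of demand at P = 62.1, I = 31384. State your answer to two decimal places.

At P = 62.1, I = 31384: Q = 857.250.
Holding P constant, ∂Q/∂I = 5.15/(2√I) = 0.0145353.
η_I = (∂Q/∂I)·(I/Q) = 0.0145353 × (31384/857.250) = 0.53.

0.53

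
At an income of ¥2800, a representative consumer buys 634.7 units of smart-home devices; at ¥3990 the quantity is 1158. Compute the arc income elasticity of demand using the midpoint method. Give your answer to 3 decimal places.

1.666

ΔQ = 1158 − 634.7 = 523.3; midpoint Q̄ = (634.7 + 1158)/2 = 896.35.
ΔI = 3990 − 2800 = 1190; midpoint Ī = (2800 + 3990)/2 = 3395.
η = (ΔQ/Q̄) ÷ (ΔI/Ī) = (523.3/896.35) ÷ (1190/3395) = 1.666.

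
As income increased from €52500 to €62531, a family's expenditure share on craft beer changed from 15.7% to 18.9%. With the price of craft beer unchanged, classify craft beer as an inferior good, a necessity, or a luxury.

luxury

The budget share rises as income rises, so η > 1.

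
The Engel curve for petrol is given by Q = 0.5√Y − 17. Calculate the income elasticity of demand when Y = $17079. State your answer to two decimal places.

0.68

At Y = 17079: Q = 48.343.
dQ/dY = 0.5/(2√Y) = 0.00191297 at this income.
η = (dQ/dY)·(Y/Q) = 0.00191297 × (17079/48.343) = 0.68.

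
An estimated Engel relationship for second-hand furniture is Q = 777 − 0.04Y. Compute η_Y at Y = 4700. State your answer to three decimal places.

-0.319

At Y = 4700: Q = 589.000.
dQ/dY = −0.04.
η = (dQ/dY)·(Y/Q) = -0.04 × (4700/589.000) = -0.319.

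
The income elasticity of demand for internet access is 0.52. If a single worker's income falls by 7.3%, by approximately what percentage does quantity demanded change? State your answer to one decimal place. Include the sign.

%ΔQ ≈ η × %ΔI = 0.52 × (-7.3%) = -3.8%.

-3.8%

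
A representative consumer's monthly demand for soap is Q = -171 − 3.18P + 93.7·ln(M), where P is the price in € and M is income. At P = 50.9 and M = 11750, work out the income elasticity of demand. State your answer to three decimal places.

0.172

At P = 50.9, M = 11750: Q = 545.258.
Holding P constant, ∂Q/∂M = 93.7/M = 0.00797447.
η_M = (∂Q/∂M)·(M/Q) = 0.00797447 × (11750/545.258) = 0.172.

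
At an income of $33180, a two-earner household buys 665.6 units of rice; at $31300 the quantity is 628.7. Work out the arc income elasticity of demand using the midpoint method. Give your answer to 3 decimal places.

ΔQ = 628.7 − 665.6 = -36.9; midpoint Q̄ = (665.6 + 628.7)/2 = 647.15.
ΔI = 31300 − 33180 = -1880; midpoint Ī = (33180 + 31300)/2 = 32240.
η = (ΔQ/Q̄) ÷ (ΔI/Ī) = (-36.9/647.15) ÷ (-1880/32240) = 0.978.

0.978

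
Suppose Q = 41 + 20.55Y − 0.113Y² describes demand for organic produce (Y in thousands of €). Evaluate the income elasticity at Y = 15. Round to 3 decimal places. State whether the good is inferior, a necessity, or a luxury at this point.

0.795 (necessity)

At Y = 15: Q = 323.8250.
dQ/dY = 20.55 − 0.226Y = 17.16000.
η = (dQ/dY)·(Y/Q) = 17.16000 × (15/323.8250) = 0.795.
0 < η < 1 ⇒ necessity.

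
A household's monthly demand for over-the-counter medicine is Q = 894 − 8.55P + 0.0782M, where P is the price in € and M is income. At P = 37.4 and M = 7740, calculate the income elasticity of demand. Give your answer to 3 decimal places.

0.513

At P = 37.4, M = 7740: Q = 1179.498.
Holding P constant, ∂Q/∂M = 0.0782.
η_M = (∂Q/∂M)·(M/Q) = 0.0782 × (7740/1179.498) = 0.513.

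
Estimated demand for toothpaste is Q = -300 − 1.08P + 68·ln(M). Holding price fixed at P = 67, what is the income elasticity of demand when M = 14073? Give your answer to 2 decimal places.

0.25

At P = 67, M = 14073: Q = 277.177.
Holding P constant, ∂Q/∂M = 68/M = 0.00483195.
η_M = (∂Q/∂M)·(M/Q) = 0.00483195 × (14073/277.177) = 0.25.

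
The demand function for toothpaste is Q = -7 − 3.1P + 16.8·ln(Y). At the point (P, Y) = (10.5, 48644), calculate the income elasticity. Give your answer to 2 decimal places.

At P = 10.5, Y = 48644: Q = 141.760.
Holding P constant, ∂Q/∂Y = 16.8/Y = 0.000345366.
η_Y = (∂Q/∂Y)·(Y/Q) = 0.000345366 × (48644/141.760) = 0.12.

0.12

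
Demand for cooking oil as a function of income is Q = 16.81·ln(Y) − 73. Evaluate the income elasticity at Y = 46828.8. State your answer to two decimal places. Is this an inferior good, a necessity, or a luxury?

At Y = 46828.8: Q = 107.779.
dQ/dY = 16.81/Y = 0.000358967 at this income.
η = (dQ/dY)·(Y/Q) = 0.000358967 × (46828.8/107.779) = 0.16.
Since 0 < η < 1, the good is a necessity.

0.16 (necessity)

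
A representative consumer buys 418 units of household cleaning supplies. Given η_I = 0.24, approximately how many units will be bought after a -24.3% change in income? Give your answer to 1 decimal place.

393.6

%ΔQ ≈ η × %ΔI = 0.24 × (-24.3%) = -5.832%.
New Q ≈ 418 × (1 − 0.05832) = 393.6.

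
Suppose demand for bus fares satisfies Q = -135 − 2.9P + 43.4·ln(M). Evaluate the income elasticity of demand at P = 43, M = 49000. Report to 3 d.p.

At P = 43, M = 49000: Q = 209.002.
Holding P constant, ∂Q/∂M = 43.4/M = 0.000885714.
η_M = (∂Q/∂M)·(M/Q) = 0.000885714 × (49000/209.002) = 0.208.

0.208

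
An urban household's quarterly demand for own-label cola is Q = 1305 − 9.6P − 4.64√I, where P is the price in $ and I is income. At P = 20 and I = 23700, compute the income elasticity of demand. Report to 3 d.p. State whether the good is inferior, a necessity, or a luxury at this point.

-0.896 (inferior good)

At P = 20, I = 23700: Q = 398.681.
Holding P constant, ∂Q/∂I = -4.64/(2√I) = -0.01507.
η_I = (∂Q/∂I)·(I/Q) = -0.01507 × (23700/398.681) = -0.896.
Since η < 0, this is an inferior good.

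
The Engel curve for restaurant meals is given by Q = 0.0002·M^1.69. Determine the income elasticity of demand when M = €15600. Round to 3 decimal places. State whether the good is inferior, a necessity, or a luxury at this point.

For Q = A·M^β the income elasticity is constant and equal to β.
Here β = 1.69, so η = 1.690.
Since η > 1, the good is a luxury.

1.690 (luxury)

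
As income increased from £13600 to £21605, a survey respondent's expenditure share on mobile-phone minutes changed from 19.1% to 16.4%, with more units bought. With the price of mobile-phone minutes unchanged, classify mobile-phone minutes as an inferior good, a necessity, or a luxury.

necessity

Quantity rises but the budget share falls as income rises, so 0 < η < 1.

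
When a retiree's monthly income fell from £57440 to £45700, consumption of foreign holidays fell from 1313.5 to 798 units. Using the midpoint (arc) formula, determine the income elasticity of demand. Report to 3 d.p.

2.145

ΔQ = 798 − 1313.5 = -515.5; midpoint Q̄ = (1313.5 + 798)/2 = 1055.75.
ΔI = 45700 − 57440 = -11740; midpoint Ī = (57440 + 45700)/2 = 51570.
η = (ΔQ/Q̄) ÷ (ΔI/Ī) = (-515.5/1055.75) ÷ (-11740/51570) = 2.145.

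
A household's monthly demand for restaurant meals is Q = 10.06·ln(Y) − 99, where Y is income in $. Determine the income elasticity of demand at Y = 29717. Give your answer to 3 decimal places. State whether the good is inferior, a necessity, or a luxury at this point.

2.181 (luxury)

At Y = 29717: Q = 4.613.
dQ/dY = 10.06/Y = 0.000338527 at this income.
η = (dQ/dY)·(Y/Q) = 0.000338527 × (29717/4.613) = 2.181.
Since η > 1, the good is a luxury.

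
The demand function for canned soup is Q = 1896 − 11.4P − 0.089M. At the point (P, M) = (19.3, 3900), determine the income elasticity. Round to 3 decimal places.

At P = 19.3, M = 3900: Q = 1328.880.
Holding P constant, ∂Q/∂M = −0.089.
η_M = (∂Q/∂M)·(M/Q) = -0.089 × (3900/1328.880) = -0.261.

-0.261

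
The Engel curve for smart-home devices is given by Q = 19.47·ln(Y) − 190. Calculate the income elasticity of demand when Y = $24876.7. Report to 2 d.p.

2.75

At Y = 24876.7: Q = 7.069.
dQ/dY = 19.47/Y = 0.00078266 at this income.
η = (dQ/dY)·(Y/Q) = 0.00078266 × (24876.7/7.069) = 2.75.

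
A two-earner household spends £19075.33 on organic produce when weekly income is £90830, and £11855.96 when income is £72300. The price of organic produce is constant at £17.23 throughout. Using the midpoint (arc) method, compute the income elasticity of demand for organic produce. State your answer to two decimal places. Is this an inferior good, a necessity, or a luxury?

With a constant price, Q₁ = 19075.33/17.23 = 1107.100 and Q₂ = 11855.96/17.23 = 688.100 (equivalently, work directly with expenditure since P cancels).
Midpoint %ΔQ = (11855.96 − 19075.33)/15465.65 = -0.46680; midpoint %ΔI = (72300 − 90830)/81565 = -0.22718.
η = -0.46680 / -0.22718 = 2.05.
η > 1 ⇒ luxury.

2.05 (luxury)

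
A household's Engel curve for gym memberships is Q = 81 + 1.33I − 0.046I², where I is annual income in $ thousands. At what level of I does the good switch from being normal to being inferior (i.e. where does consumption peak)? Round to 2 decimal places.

dQ/dI = 1.33 − 0.092I.
The good is inferior where dQ/dI < 0. Setting dQ/dI = 0 gives I = 1.33 / 0.092 = 14.46.

14.46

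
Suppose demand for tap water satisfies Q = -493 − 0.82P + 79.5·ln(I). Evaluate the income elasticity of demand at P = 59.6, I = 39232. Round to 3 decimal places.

0.266

At P = 59.6, I = 39232: Q = 299.019.
Holding P constant, ∂Q/∂I = 79.5/I = 0.00202641.
η_I = (∂Q/∂I)·(I/Q) = 0.00202641 × (39232/299.019) = 0.266.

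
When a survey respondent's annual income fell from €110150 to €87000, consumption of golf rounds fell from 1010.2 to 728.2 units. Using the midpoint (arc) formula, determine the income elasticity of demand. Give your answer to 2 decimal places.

1.38

ΔQ = 728.2 − 1010.2 = -282; midpoint Q̄ = (1010.2 + 728.2)/2 = 869.2.
ΔI = 87000 − 110150 = -23150; midpoint Ī = (110150 + 87000)/2 = 98575.
η = (ΔQ/Q̄) ÷ (ΔI/Ī) = (-282/869.2) ÷ (-23150/98575) = 1.38.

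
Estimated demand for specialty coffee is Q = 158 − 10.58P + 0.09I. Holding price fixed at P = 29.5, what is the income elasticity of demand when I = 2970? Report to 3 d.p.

2.362

At P = 29.5, I = 2970: Q = 113.190.
Holding P constant, ∂Q/∂I = 0.09.
η_I = (∂Q/∂I)·(I/Q) = 0.09 × (2970/113.190) = 2.362.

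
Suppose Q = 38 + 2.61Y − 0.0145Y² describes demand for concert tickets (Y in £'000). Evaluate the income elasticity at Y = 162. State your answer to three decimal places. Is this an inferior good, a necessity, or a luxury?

-4.213 (inferior good)

At Y = 162: Q = 80.2820.
dQ/dY = 2.61 − 0.029Y = -2.08800.
η = (dQ/dY)·(Y/Q) = -2.08800 × (162/80.2820) = -4.213.
η < 0 ⇒ inferior good.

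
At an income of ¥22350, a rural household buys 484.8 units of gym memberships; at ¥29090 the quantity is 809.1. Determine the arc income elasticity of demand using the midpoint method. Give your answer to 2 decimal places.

ΔQ = 809.1 − 484.8 = 324.3; midpoint Q̄ = (484.8 + 809.1)/2 = 646.95.
ΔI = 29090 − 22350 = 6740; midpoint Ī = (22350 + 29090)/2 = 25720.
η = (ΔQ/Q̄) ÷ (ΔI/Ī) = (324.3/646.95) ÷ (6740/25720) = 1.91.

1.91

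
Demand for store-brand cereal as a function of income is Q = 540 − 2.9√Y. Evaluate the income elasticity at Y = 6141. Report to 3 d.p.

At Y = 6141: Q = 312.743.
dQ/dY = -2.9/(2√Y) = -0.0185033 at this income.
η = (dQ/dY)·(Y/Q) = -0.0185033 × (6141/312.743) = -0.363.

-0.363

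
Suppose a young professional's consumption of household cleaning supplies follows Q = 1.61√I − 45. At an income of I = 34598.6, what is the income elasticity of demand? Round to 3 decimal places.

0.588

At I = 34598.6: Q = 254.471.
dQ/dI = 1.61/(2√I) = 0.00432779 at this income.
η = (dQ/dI)·(I/Q) = 0.00432779 × (34598.6/254.471) = 0.588.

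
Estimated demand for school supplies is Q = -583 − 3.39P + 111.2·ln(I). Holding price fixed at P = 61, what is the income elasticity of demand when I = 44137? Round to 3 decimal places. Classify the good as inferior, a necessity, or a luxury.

0.278 (necessity)

At P = 61, I = 44137: Q = 399.500.
Holding P constant, ∂Q/∂I = 111.2/I = 0.00251943.
η_I = (∂Q/∂I)·(I/Q) = 0.00251943 × (44137/399.500) = 0.278.
Since 0 < η < 1, this is a necessity.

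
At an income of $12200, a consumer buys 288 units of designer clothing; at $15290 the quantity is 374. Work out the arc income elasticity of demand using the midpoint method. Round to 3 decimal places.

ΔQ = 374 − 288 = 86; midpoint Q̄ = (288 + 374)/2 = 331.
ΔI = 15290 − 12200 = 3090; midpoint Ī = (12200 + 15290)/2 = 13745.
η = (ΔQ/Q̄) ÷ (ΔI/Ī) = (86/331) ÷ (3090/13745) = 1.156.

1.156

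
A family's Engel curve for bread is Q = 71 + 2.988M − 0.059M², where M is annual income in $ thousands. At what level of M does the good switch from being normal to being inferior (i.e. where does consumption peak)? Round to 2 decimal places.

dQ/dM = 2.988 − 0.118M.
The good is inferior where dQ/dM < 0. Setting dQ/dM = 0 gives M = 2.988 / 0.118 = 25.32.

25.32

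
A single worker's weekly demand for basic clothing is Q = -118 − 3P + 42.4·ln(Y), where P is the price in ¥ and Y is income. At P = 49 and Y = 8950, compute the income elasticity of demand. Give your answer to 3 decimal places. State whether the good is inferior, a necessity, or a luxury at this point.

At P = 49, Y = 8950: Q = 120.815.
Holding P constant, ∂Q/∂Y = 42.4/Y = 0.00473743.
η_Y = (∂Q/∂Y)·(Y/Q) = 0.00473743 × (8950/120.815) = 0.351.
Since 0 < η < 1, this is a necessity.

0.351 (necessity)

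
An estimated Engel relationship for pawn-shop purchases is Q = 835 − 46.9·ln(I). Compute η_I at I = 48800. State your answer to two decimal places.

-0.14

At I = 48800: Q = 328.692.
dQ/dI = -46.9/I = -0.000961066 at this income.
η = (dQ/dI)·(I/Q) = -0.000961066 × (48800/328.692) = -0.14.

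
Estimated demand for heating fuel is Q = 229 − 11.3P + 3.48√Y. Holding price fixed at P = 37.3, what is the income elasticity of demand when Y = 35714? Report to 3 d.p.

At P = 37.3, Y = 35714: Q = 465.166.
Holding P constant, ∂Q/∂Y = 3.48/(2√Y) = 0.00920725.
η_Y = (∂Q/∂Y)·(Y/Q) = 0.00920725 × (35714/465.166) = 0.707.

0.707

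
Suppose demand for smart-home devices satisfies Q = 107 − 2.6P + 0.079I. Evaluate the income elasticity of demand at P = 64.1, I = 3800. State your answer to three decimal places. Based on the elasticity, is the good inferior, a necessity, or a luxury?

1.248 (luxury)

At P = 64.1, I = 3800: Q = 240.540.
Holding P constant, ∂Q/∂I = 0.079.
η_I = (∂Q/∂I)·(I/Q) = 0.079 × (3800/240.540) = 1.248.
Since η > 1, this is a luxury.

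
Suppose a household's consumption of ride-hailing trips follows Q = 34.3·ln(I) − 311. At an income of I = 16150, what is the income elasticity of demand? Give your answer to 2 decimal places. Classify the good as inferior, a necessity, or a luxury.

At I = 16150: Q = 21.356.
dQ/dI = 34.3/I = 0.00212384 at this income.
η = (dQ/dI)·(I/Q) = 0.00212384 × (16150/21.356) = 1.61.
Since η > 1, the good is a luxury.

1.61 (luxury)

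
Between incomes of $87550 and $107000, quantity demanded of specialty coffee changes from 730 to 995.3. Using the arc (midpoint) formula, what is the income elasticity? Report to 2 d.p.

ΔQ = 995.3 − 730 = 265.3; midpoint Q̄ = (730 + 995.3)/2 = 862.65.
ΔI = 107000 − 87550 = 19450; midpoint Ī = (87550 + 107000)/2 = 97275.
η = (ΔQ/Q̄) ÷ (ΔI/Ī) = (265.3/862.65) ÷ (19450/97275) = 1.54.

1.54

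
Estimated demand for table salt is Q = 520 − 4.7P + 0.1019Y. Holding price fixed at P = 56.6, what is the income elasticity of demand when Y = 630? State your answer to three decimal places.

0.202

At P = 56.6, Y = 630: Q = 318.177.
Holding P constant, ∂Q/∂Y = 0.1019.
η_Y = (∂Q/∂Y)·(Y/Q) = 0.1019 × (630/318.177) = 0.202.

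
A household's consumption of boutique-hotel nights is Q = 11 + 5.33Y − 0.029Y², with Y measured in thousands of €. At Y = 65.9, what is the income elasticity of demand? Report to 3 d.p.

At Y = 65.9: Q = 236.3055.
dQ/dY = 5.33 − 0.058Y = 1.50780.
η = (dQ/dY)·(Y/Q) = 1.50780 × (65.9/236.3055) = 0.420.

0.420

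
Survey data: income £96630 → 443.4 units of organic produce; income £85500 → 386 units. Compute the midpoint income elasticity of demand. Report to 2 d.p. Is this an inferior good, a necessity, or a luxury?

ΔQ = 386 − 443.4 = -57.4; midpoint Q̄ = (443.4 + 386)/2 = 414.7.
ΔI = 85500 − 96630 = -11130; midpoint Ī = (96630 + 85500)/2 = 91065.
η = (ΔQ/Q̄) ÷ (ΔI/Ī) = (-57.4/414.7) ÷ (-11130/91065) = 1.13.
η > 1 ⇒ luxury.

1.13 (luxury)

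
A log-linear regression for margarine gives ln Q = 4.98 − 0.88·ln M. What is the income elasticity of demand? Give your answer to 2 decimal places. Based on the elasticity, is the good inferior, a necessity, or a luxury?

-0.88 (inferior good)

In a log-linear demand, the coefficient on ln M is the income elasticity.
So η = -0.88.
η < 0 ⇒ inferior good.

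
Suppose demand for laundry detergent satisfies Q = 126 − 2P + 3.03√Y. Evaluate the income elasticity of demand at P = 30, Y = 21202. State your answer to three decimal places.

0.435

At P = 30, Y = 21202: Q = 507.195.
Holding P constant, ∂Q/∂Y = 3.03/(2√Y) = 0.0104046.
η_Y = (∂Q/∂Y)·(Y/Q) = 0.0104046 × (21202/507.195) = 0.435.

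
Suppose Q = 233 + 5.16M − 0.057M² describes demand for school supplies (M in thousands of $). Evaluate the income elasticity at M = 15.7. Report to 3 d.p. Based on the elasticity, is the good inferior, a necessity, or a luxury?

0.176 (necessity)

At M = 15.7: Q = 299.9621.
dQ/dM = 5.16 − 0.114M = 3.37020.
η = (dQ/dM)·(M/Q) = 3.37020 × (15.7/299.9621) = 0.176.
0 < η < 1 ⇒ necessity.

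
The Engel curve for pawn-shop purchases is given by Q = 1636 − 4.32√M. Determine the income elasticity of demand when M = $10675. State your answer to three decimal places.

-0.188

At M = 10675: Q = 1189.658.
dQ/dM = -4.32/(2√M) = -0.0209059 at this income.
η = (dQ/dM)·(M/Q) = -0.0209059 × (10675/1189.658) = -0.188.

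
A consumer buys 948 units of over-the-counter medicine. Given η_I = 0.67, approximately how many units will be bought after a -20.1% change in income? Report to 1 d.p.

%ΔQ ≈ η × %ΔI = 0.67 × (-20.1%) = -13.467%.
New Q ≈ 948 × (1 − 0.13467) = 820.3.

820.3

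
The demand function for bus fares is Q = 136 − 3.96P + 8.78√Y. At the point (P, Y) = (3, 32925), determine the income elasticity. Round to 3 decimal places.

0.464

At P = 3, Y = 32925: Q = 1717.273.
Holding P constant, ∂Q/∂Y = 8.78/(2√Y) = 0.0241937.
η_Y = (∂Q/∂Y)·(Y/Q) = 0.0241937 × (32925/1717.273) = 0.464.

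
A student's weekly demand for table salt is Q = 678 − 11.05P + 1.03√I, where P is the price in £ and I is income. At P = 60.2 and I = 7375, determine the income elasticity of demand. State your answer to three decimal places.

0.437

At P = 60.2, I = 7375: Q = 101.244.
Holding P constant, ∂Q/∂I = 1.03/(2√I) = 0.00599689.
η_I = (∂Q/∂I)·(I/Q) = 0.00599689 × (7375/101.244) = 0.437.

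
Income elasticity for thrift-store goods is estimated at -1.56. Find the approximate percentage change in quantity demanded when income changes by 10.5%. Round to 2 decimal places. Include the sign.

%ΔQ ≈ η × %ΔI = -1.56 × 10.5% = -16.38%.

-16.38%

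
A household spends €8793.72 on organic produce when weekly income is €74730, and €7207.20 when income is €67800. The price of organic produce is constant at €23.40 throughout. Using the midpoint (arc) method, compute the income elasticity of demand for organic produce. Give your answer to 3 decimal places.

With a constant price, Q₁ = 8793.72/23.40 = 375.800 and Q₂ = 7207.20/23.40 = 308.000 (equivalently, work directly with expenditure since P cancels).
Midpoint %ΔQ = (7207.20 − 8793.72)/8000.46 = -0.19830; midpoint %ΔI = (67800 − 74730)/71265 = -0.09724.
η = -0.19830 / -0.09724 = 2.039.

2.039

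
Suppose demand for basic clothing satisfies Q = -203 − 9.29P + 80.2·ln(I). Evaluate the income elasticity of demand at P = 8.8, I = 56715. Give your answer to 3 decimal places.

0.135

At P = 8.8, I = 56715: Q = 593.101.
Holding P constant, ∂Q/∂I = 80.2/I = 0.00141409.
η_I = (∂Q/∂I)·(I/Q) = 0.00141409 × (56715/593.101) = 0.135.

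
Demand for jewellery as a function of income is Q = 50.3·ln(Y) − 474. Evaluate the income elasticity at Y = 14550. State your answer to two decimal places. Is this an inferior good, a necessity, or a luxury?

At Y = 14550: Q = 8.143.
dQ/dY = 50.3/Y = 0.00345704 at this income.
η = (dQ/dY)·(Y/Q) = 0.00345704 × (14550/8.143) = 6.18.
Since η > 1, the good is a luxury.

6.18 (luxury)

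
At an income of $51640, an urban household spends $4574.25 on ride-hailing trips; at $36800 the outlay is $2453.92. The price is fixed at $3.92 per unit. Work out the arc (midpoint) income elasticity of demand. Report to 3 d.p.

With a constant price, Q₁ = 4574.25/3.92 = 1166.901 and Q₂ = 2453.92/3.92 = 626.000 (equivalently, work directly with expenditure since P cancels).
Midpoint %ΔQ = (2453.92 − 4574.25)/3514.09 = -0.60338; midpoint %ΔI = (36800 − 51640)/44220 = -0.33559.
η = -0.60338 / -0.33559 = 1.798.

1.798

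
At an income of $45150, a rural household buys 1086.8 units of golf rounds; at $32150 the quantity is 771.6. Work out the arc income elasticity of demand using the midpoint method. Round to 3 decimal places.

ΔQ = 771.6 − 1086.8 = -315.2; midpoint Q̄ = (1086.8 + 771.6)/2 = 929.2.
ΔI = 32150 − 45150 = -13000; midpoint Ī = (45150 + 32150)/2 = 38650.
η = (ΔQ/Q̄) ÷ (ΔI/Ī) = (-315.2/929.2) ÷ (-13000/38650) = 1.009.

1.009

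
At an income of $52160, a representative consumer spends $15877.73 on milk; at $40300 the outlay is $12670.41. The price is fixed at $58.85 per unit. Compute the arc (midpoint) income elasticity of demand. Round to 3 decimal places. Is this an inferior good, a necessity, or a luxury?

0.876 (necessity)

With a constant price, Q₁ = 15877.73/58.85 = 269.800 and Q₂ = 12670.41/58.85 = 215.300 (equivalently, work directly with expenditure since P cancels).
Midpoint %ΔQ = (12670.41 − 15877.73)/14274.07 = -0.22470; midpoint %ΔI = (40300 − 52160)/46230 = -0.25654.
η = -0.22470 / -0.25654 = 0.876.
0 < η < 1 ⇒ necessity.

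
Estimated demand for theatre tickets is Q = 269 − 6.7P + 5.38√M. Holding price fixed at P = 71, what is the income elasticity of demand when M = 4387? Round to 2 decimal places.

At P = 71, M = 4387: Q = 149.641.
Holding P constant, ∂Q/∂M = 5.38/(2√M) = 0.0406133.
η_M = (∂Q/∂M)·(M/Q) = 0.0406133 × (4387/149.641) = 1.19.

1.19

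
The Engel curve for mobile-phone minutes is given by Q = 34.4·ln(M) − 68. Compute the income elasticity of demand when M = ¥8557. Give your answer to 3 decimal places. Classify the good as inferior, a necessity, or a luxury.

At M = 8557: Q = 243.475.
dQ/dM = 34.4/M = 0.0040201 at this income.
η = (dQ/dM)·(M/Q) = 0.0040201 × (8557/243.475) = 0.141.
Since 0 < η < 1, the good is a necessity.

0.141 (necessity)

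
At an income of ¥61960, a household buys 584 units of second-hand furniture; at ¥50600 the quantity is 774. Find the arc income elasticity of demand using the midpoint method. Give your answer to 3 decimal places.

-1.386

ΔQ = 774 − 584 = 190; midpoint Q̄ = (584 + 774)/2 = 679.
ΔI = 50600 − 61960 = -11360; midpoint Ī = (61960 + 50600)/2 = 56280.
η = (ΔQ/Q̄) ÷ (ΔI/Ī) = (190/679) ÷ (-11360/56280) = -1.386.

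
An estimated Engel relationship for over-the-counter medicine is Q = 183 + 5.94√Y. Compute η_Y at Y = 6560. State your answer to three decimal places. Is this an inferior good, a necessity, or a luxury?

0.362 (necessity)

At Y = 6560: Q = 664.103.
dQ/dY = 5.94/(2√Y) = 0.0366695 at this income.
η = (dQ/dY)·(Y/Q) = 0.0366695 × (6560/664.103) = 0.362.
Since 0 < η < 1, the good is a necessity.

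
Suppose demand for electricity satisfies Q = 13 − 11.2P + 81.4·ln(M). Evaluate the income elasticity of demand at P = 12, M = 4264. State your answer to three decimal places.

0.146

At P = 12, M = 4264: Q = 558.938.
Holding P constant, ∂Q/∂M = 81.4/M = 0.0190901.
η_M = (∂Q/∂M)·(M/Q) = 0.0190901 × (4264/558.938) = 0.146.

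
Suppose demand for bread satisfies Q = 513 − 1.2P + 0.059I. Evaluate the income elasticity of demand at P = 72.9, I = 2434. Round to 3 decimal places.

0.252

At P = 72.9, I = 2434: Q = 569.126.
Holding P constant, ∂Q/∂I = 0.059.
η_I = (∂Q/∂I)·(I/Q) = 0.059 × (2434/569.126) = 0.252.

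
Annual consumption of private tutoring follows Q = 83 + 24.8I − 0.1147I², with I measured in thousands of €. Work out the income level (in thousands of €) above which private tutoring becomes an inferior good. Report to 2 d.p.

dQ/dI = 24.8 − 0.2294I.
The good is inferior where dQ/dI < 0. Setting dQ/dI = 0 gives I = 24.8 / 0.2294 = 108.11.

108.11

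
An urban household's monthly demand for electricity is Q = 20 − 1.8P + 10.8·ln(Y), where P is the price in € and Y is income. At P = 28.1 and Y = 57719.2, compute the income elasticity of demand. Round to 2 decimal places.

At P = 28.1, Y = 57719.2: Q = 87.824.
Holding P constant, ∂Q/∂Y = 10.8/Y = 0.000187113.
η_Y = (∂Q/∂Y)·(Y/Q) = 0.000187113 × (57719.2/87.824) = 0.12.

0.12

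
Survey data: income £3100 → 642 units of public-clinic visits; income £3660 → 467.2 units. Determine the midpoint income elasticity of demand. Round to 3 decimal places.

-1.902

ΔQ = 467.2 − 642 = -174.8; midpoint Q̄ = (642 + 467.2)/2 = 554.6.
ΔI = 3660 − 3100 = 560; midpoint Ī = (3100 + 3660)/2 = 3380.
η = (ΔQ/Q̄) ÷ (ΔI/Ī) = (-174.8/554.6) ÷ (560/3380) = -1.902.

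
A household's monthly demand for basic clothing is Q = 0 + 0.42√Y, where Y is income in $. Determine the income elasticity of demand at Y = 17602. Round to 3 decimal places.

0.500

At Y = 17602: Q = 55.722.
dQ/dY = 0.42/(2√Y) = 0.00158284 at this income.
η = (dQ/dY)·(Y/Q) = 0.00158284 × (17602/55.722) = 0.500.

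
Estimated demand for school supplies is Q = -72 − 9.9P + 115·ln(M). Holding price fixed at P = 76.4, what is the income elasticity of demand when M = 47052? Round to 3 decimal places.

At P = 76.4, M = 47052: Q = 408.926.
Holding P constant, ∂Q/∂M = 115/M = 0.0024441.
η_M = (∂Q/∂M)·(M/Q) = 0.0024441 × (47052/408.926) = 0.281.

0.281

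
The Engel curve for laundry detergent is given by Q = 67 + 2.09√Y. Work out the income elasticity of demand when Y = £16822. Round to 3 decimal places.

At Y = 16822: Q = 338.072.
dQ/dY = 2.09/(2√Y) = 0.00805708 at this income.
η = (dQ/dY)·(Y/Q) = 0.00805708 × (16822/338.072) = 0.401.

0.401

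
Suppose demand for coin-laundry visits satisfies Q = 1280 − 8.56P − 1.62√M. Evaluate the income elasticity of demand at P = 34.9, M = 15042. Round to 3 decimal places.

-0.127

At P = 34.9, M = 15042: Q = 782.570.
Holding P constant, ∂Q/∂M = -1.62/(2√M) = -0.00660438.
η_M = (∂Q/∂M)·(M/Q) = -0.00660438 × (15042/782.570) = -0.127.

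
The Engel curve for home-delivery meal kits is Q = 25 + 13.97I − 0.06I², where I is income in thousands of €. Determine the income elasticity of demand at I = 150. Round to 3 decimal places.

-0.785

At I = 150: Q = 770.5000.
dQ/dI = 13.97 − 0.12I = -4.03000.
η = (dQ/dI)·(I/Q) = -4.03000 × (150/770.5000) = -0.785.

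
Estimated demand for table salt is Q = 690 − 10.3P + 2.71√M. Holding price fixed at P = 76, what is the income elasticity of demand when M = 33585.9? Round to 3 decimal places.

0.615

At P = 76, M = 33585.9: Q = 403.847.
Holding P constant, ∂Q/∂M = 2.71/(2√M) = 0.00739368.
η_M = (∂Q/∂M)·(M/Q) = 0.00739368 × (33585.9/403.847) = 0.615.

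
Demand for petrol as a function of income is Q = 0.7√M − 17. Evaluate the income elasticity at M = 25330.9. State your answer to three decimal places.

0.590

At M = 25330.9: Q = 94.410.
dQ/dM = 0.7/(2√M) = 0.00219909 at this income.
η = (dQ/dM)·(M/Q) = 0.00219909 × (25330.9/94.410) = 0.590.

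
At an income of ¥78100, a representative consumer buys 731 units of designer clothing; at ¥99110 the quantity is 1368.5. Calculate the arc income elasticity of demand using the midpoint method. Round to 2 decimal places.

ΔQ = 1368.5 − 731 = 637.5; midpoint Q̄ = (731 + 1368.5)/2 = 1049.75.
ΔI = 99110 − 78100 = 21010; midpoint Ī = (78100 + 99110)/2 = 88605.
η = (ΔQ/Q̄) ÷ (ΔI/Ī) = (637.5/1049.75) ÷ (21010/88605) = 2.56.

2.56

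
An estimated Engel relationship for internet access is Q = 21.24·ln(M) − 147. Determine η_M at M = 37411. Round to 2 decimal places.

At M = 37411: Q = 76.651.
dQ/dM = 21.24/M = 0.000567747 at this income.
η = (dQ/dM)·(M/Q) = 0.000567747 × (37411/76.651) = 0.28.

0.28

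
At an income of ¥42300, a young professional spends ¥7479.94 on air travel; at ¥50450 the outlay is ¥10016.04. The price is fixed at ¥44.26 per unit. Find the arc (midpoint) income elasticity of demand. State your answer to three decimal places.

1.650

With a constant price, Q₁ = 7479.94/44.26 = 169.000 and Q₂ = 10016.04/44.26 = 226.300 (equivalently, work directly with expenditure since P cancels).
Midpoint %ΔQ = (10016.04 − 7479.94)/8747.99 = 0.28991; midpoint %ΔI = (50450 − 42300)/46375 = 0.17574.
η = 0.28991 / 0.17574 = 1.650.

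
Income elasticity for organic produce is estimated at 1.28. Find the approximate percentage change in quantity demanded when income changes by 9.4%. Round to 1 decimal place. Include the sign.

%ΔQ ≈ η × %ΔI = 1.28 × 9.4% = 12.0%.

12.0%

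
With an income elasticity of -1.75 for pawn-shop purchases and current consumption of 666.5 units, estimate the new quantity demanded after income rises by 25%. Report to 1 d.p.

374.9

%ΔQ ≈ η × %ΔI = -1.75 × 25% = -43.75%.
New Q ≈ 666.5 × (1 − 0.4375) = 374.9.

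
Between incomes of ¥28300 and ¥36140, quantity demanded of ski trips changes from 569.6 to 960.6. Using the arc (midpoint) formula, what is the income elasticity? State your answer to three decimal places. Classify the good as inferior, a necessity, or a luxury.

ΔQ = 960.6 − 569.6 = 391; midpoint Q̄ = (569.6 + 960.6)/2 = 765.1.
ΔI = 36140 − 28300 = 7840; midpoint Ī = (28300 + 36140)/2 = 32220.
η = (ΔQ/Q̄) ÷ (ΔI/Ī) = (391/765.1) ÷ (7840/32220) = 2.100.
η > 1 ⇒ luxury.

2.100 (luxury)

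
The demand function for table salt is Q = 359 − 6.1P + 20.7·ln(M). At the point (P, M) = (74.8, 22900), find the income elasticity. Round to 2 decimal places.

0.19

At P = 74.8, M = 22900: Q = 110.525.
Holding P constant, ∂Q/∂M = 20.7/M = 0.00090393.
η_M = (∂Q/∂M)·(M/Q) = 0.00090393 × (22900/110.525) = 0.19.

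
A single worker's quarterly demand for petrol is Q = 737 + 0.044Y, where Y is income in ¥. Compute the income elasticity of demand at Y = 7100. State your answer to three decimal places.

At Y = 7100: Q = 1049.400.
dQ/dY = 0.044.
η = (dQ/dY)·(Y/Q) = 0.044 × (7100/1049.400) = 0.298.

0.298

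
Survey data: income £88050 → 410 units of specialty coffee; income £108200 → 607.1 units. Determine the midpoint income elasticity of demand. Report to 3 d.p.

ΔQ = 607.1 − 410 = 197.1; midpoint Q̄ = (410 + 607.1)/2 = 508.55.
ΔI = 108200 − 88050 = 20150; midpoint Ī = (88050 + 108200)/2 = 98125.
η = (ΔQ/Q̄) ÷ (ΔI/Ī) = (197.1/508.55) ÷ (20150/98125) = 1.887.

1.887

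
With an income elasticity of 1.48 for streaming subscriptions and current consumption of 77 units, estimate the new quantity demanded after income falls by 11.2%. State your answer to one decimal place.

%ΔQ ≈ η × %ΔI = 1.48 × (-11.2%) = -16.576%.
New Q ≈ 77 × (1 − 0.16576) = 64.2.

64.2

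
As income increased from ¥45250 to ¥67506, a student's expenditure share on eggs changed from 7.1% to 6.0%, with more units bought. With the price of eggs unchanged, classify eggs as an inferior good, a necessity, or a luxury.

Quantity rises but the budget share falls as income rises, so 0 < η < 1.

necessity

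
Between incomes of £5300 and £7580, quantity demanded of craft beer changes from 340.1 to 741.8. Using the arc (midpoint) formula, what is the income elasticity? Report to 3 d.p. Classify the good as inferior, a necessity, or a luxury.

ΔQ = 741.8 − 340.1 = 401.7; midpoint Q̄ = (340.1 + 741.8)/2 = 540.95.
ΔI = 7580 − 5300 = 2280; midpoint Ī = (5300 + 7580)/2 = 6440.
η = (ΔQ/Q̄) ÷ (ΔI/Ī) = (401.7/540.95) ÷ (2280/6440) = 2.097.
η > 1 ⇒ luxury.

2.097 (luxury)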